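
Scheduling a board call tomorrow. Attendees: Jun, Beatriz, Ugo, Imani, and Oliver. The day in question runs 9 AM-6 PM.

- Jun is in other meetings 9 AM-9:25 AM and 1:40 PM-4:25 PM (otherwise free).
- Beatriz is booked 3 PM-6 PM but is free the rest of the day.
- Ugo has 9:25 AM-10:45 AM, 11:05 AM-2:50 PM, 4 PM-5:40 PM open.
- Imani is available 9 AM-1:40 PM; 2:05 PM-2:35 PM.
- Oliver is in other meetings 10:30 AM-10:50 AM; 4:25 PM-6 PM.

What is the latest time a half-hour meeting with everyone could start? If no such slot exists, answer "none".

Jun free: 09:25-13:40, 16:25-18:00 (invert busy blocks within the working day).
Beatriz free: 09:00-15:00 (invert busy blocks within the working day).
Ugo free: 09:25-10:45, 11:05-14:50, 16:00-17:40.
Imani free: 09:00-13:40, 14:05-14:35.
Oliver free: 09:00-10:30, 10:50-16:25 (invert busy blocks within the working day).
Jun ∩ Beatriz: 09:25-13:40.
Jun ∩ Beatriz ∩ Ugo: 09:25-10:45, 11:05-13:40.
Jun ∩ Beatriz ∩ Ugo ∩ Imani: 09:25-10:45, 11:05-13:40.
Jun ∩ Beatriz ∩ Ugo ∩ Imani ∩ Oliver: 09:25-10:30, 11:05-13:40.
So the common availability across everyone is 09:25-10:30, 11:05-13:40.
The last common window of at least 30 minutes is 11:05-13:40; a 30-minute meeting can start as late as 13:10 and still end by 13:40.

13:10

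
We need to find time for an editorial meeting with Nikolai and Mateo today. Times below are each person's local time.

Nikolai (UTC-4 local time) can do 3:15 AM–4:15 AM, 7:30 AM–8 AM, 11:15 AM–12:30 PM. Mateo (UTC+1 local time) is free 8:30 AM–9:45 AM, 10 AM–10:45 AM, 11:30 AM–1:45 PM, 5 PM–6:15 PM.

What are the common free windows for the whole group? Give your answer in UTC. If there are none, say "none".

Nikolai in UTC: 07:15-08:15, 11:30-12:00, 15:15-16:30 (add 4h to convert from UTC-4).
Mateo in UTC: 07:30-08:45, 09:00-09:45, 10:30-12:45, 16:00-17:15 (subtract 1h to convert from UTC+1).
Nikolai ∩ Mateo: 07:30-08:15, 11:30-12:00, 16:00-16:30.

07:30-08:15, 11:30-12:00, 16:00-16:30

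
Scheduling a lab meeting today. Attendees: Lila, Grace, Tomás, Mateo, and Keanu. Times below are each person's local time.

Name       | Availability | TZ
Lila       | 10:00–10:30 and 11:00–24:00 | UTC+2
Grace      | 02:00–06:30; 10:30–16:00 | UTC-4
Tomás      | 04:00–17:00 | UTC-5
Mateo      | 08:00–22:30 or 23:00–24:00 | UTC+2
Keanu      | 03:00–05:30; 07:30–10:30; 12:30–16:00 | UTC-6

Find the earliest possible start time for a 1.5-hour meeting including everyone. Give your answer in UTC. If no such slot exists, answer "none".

Lila in UTC: 08:00-08:30, 09:00-22:00 (subtract 2h to convert from UTC+2).
Grace in UTC: 06:00-10:30, 14:30-20:00 (add 4h to convert from UTC-4).
Tomás in UTC: 09:00-22:00 (add 5h to convert from UTC-5).
Mateo in UTC: 06:00-20:30, 21:00-22:00 (subtract 2h to convert from UTC+2).
Keanu in UTC: 09:00-11:30, 13:30-16:30, 18:30-22:00 (add 6h to convert from UTC-6).
Lila ∩ Grace: 08:00-08:30, 09:00-10:30, 14:30-20:00.
Lila ∩ Grace ∩ Tomás: 09:00-10:30, 14:30-20:00.
Lila ∩ Grace ∩ Tomás ∩ Mateo: 09:00-10:30, 14:30-20:00.
Lila ∩ Grace ∩ Tomás ∩ Mateo ∩ Keanu: 09:00-10:30, 14:30-16:30, 18:30-20:00.
The first common window of at least 90 minutes is 09:00-10:30, so the earliest start is 09:00.

09:00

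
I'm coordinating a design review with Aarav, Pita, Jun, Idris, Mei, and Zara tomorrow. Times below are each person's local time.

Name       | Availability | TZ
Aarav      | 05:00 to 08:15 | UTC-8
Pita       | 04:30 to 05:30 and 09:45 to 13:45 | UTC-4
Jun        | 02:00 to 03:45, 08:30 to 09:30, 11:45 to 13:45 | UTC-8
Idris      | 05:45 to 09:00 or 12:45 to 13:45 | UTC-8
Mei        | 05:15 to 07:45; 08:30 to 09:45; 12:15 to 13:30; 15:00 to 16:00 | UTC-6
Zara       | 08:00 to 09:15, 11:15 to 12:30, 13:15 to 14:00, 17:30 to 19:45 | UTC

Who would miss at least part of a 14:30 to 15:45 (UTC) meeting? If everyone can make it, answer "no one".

Aarav in UTC: 13:00-16:15 (add 8h to convert from UTC-8).
Pita in UTC: 08:30-09:30, 13:45-17:45 (add 4h to convert from UTC-4).
Jun in UTC: 10:00-11:45, 16:30-17:30, 19:45-21:45 (add 8h to convert from UTC-8).
Idris in UTC: 13:45-17:00, 20:45-21:45 (add 8h to convert from UTC-8).
Mei in UTC: 11:15-13:45, 14:30-15:45, 18:15-19:30, 21:00-22:00 (add 6h to convert from UTC-6).
Zara in UTC: 08:00-09:15, 11:15-12:30, 13:15-14:00, 17:30-19:45.
Aarav: free for 14:30-15:45. Pita: free for 14:30-15:45. Jun: not fully free for 14:30-15:45. Idris: free for 14:30-15:45. Mei: free for 14:30-15:45. Zara: not fully free for 14:30-15:45.

Jun, Zara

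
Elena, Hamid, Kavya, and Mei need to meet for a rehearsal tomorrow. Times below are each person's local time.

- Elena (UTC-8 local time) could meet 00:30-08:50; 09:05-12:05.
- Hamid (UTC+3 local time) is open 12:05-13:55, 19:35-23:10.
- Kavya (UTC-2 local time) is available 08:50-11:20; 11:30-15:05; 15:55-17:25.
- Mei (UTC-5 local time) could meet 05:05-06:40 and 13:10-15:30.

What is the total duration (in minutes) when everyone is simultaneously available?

Elena in UTC: 08:30-16:50, 17:05-20:05 (add 8h to convert from UTC-8).
Hamid in UTC: 09:05-10:55, 16:35-20:10 (subtract 3h to convert from UTC+3).
Kavya in UTC: 10:50-13:20, 13:30-17:05, 17:55-19:25 (add 2h to convert from UTC-2).
Mei in UTC: 10:05-11:40, 18:10-20:30 (add 5h to convert from UTC-5).
Elena ∩ Hamid: 09:05-10:55, 16:35-16:50, 17:05-20:05.
Elena ∩ Hamid ∩ Kavya: 10:50-10:55, 16:35-16:50, 17:55-19:25.
Elena ∩ Hamid ∩ Kavya ∩ Mei: 10:50-10:55, 18:10-19:25.
Summing the common windows: 5 + 75 = 80 minutes.

80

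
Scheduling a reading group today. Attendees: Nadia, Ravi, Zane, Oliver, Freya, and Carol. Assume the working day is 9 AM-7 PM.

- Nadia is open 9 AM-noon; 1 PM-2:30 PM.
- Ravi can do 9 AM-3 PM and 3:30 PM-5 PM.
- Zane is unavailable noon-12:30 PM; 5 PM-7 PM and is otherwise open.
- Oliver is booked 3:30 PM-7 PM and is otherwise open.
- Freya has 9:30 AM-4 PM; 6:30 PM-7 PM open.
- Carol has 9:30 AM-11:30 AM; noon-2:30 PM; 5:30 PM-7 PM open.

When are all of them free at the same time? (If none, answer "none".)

09:30-11:30, 13:00-14:30

Nadia free: 09:00-12:00, 13:00-14:30.
Ravi free: 09:00-15:00, 15:30-17:00.
Zane free: 09:00-12:00, 12:30-17:00 (invert busy blocks within the working day).
Oliver free: 09:00-15:30 (invert busy blocks within the working day).
Freya free: 09:30-16:00, 18:30-19:00.
Carol free: 09:30-11:30, 12:00-14:30, 17:30-19:00.
Nadia ∩ Ravi: 09:00-12:00, 13:00-14:30.
Nadia ∩ Ravi ∩ Zane: 09:00-12:00, 13:00-14:30.
Nadia ∩ Ravi ∩ Zane ∩ Oliver: 09:00-12:00, 13:00-14:30.
Nadia ∩ Ravi ∩ Zane ∩ Oliver ∩ Freya: 09:30-12:00, 13:00-14:30.
Nadia ∩ Ravi ∩ Zane ∩ Oliver ∩ Freya ∩ Carol: 09:30-11:30, 13:00-14:30.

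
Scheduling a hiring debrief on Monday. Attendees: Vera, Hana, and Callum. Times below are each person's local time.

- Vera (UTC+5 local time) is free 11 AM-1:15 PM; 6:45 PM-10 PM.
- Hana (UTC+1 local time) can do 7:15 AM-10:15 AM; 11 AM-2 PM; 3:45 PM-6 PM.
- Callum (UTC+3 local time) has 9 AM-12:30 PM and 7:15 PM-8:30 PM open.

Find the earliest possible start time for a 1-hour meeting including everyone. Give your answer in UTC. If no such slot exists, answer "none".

Vera in UTC: 06:00-08:15, 13:45-17:00 (subtract 5h to convert from UTC+5).
Hana in UTC: 06:15-09:15, 10:00-13:00, 14:45-17:00 (subtract 1h to convert from UTC+1).
Callum in UTC: 06:00-09:30, 16:15-17:30 (subtract 3h to convert from UTC+3).
Vera ∩ Hana: 06:15-08:15, 14:45-17:00.
Vera ∩ Hana ∩ Callum: 06:15-08:15, 16:15-17:00.
The first common window of at least 60 minutes is 06:15-08:15, so the earliest start is 06:15.

06:15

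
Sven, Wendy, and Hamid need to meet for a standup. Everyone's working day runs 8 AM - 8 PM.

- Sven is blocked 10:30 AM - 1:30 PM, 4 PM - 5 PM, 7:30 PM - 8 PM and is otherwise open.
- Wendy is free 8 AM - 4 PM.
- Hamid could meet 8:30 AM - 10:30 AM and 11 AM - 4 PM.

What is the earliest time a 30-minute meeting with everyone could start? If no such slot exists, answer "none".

Sven free: 08:00-10:30, 13:30-16:00, 17:00-19:30 (invert busy blocks within the working day).
Wendy free: 08:00-16:00.
Hamid free: 08:30-10:30, 11:00-16:00.
Sven ∩ Wendy: 08:00-10:30, 13:30-16:00.
Sven ∩ Wendy ∩ Hamid: 08:30-10:30, 13:30-16:00.
The first common window of at least 30 minutes is 08:30-10:30, so the earliest start is 08:30.

08:30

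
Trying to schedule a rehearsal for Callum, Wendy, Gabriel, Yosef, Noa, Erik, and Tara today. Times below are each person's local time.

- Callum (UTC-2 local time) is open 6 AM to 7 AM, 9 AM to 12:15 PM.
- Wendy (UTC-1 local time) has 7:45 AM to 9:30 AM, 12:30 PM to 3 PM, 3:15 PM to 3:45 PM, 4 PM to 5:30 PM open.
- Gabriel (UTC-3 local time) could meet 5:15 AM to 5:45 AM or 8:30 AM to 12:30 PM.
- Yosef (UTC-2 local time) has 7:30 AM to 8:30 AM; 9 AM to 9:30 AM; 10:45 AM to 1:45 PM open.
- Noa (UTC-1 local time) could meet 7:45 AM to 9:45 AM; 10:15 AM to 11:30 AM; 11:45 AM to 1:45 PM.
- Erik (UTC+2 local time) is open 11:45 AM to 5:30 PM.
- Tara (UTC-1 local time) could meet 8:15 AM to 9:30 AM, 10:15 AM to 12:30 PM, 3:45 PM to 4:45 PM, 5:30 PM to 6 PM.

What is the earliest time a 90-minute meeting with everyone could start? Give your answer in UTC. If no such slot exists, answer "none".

Callum in UTC: 08:00-09:00, 11:00-14:15 (add 2h to convert from UTC-2).
Wendy in UTC: 08:45-10:30, 13:30-16:00, 16:15-16:45, 17:00-18:30 (add 1h to convert from UTC-1).
Gabriel in UTC: 08:15-08:45, 11:30-15:30 (add 3h to convert from UTC-3).
Yosef in UTC: 09:30-10:30, 11:00-11:30, 12:45-15:45 (add 2h to convert from UTC-2).
Noa in UTC: 08:45-10:45, 11:15-12:30, 12:45-14:45 (add 1h to convert from UTC-1).
Erik in UTC: 09:45-15:30 (subtract 2h to convert from UTC+2).
Tara in UTC: 09:15-10:30, 11:15-13:30, 16:45-17:45, 18:30-19:00 (add 1h to convert from UTC-1).
Callum ∩ Wendy: 08:45-09:00, 13:30-14:15.
Callum ∩ Wendy ∩ Gabriel: 13:30-14:15.
Callum ∩ Wendy ∩ Gabriel ∩ Yosef: 13:30-14:15.
Callum ∩ Wendy ∩ Gabriel ∩ Yosef ∩ Noa: 13:30-14:15.
Callum ∩ Wendy ∩ Gabriel ∩ Yosef ∩ Noa ∩ Erik: 13:30-14:15.
Callum ∩ Wendy ∩ Gabriel ∩ Yosef ∩ Noa ∩ Erik ∩ Tara: ∅.
There is no time when everyone is free.
No common window is at least 90 minutes long.

none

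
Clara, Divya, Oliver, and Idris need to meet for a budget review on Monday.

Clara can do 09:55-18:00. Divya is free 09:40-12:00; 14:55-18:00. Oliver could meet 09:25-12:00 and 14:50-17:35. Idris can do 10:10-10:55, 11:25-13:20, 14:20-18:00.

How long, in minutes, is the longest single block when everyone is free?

Clara ∩ Divya: 09:55-12:00, 14:55-18:00.
Clara ∩ Divya ∩ Oliver: 09:55-12:00, 14:55-17:35.
Clara ∩ Divya ∩ Oliver ∩ Idris: 10:10-10:55, 11:25-12:00, 14:55-17:35.
The longest is 14:55-17:35 at 160 minutes.

160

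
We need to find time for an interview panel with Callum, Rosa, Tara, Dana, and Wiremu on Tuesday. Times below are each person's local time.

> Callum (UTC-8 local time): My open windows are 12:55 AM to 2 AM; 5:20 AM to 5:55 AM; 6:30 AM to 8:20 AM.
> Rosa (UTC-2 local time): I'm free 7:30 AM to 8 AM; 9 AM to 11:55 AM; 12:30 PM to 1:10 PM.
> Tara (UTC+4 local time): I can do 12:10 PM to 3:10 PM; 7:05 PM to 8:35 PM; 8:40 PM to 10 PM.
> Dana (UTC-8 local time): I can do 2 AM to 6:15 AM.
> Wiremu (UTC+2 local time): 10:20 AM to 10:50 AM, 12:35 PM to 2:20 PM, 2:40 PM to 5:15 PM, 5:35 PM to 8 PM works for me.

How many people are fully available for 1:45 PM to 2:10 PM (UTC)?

2

Callum in UTC: 08:55-10:00, 13:20-13:55, 14:30-16:20 (add 8h to convert from UTC-8).
Rosa in UTC: 09:30-10:00, 11:00-13:55, 14:30-15:10 (add 2h to convert from UTC-2).
Tara in UTC: 08:10-11:10, 15:05-16:35, 16:40-18:00 (subtract 4h to convert from UTC+4).
Dana in UTC: 10:00-14:15 (add 8h to convert from UTC-8).
Wiremu in UTC: 08:20-08:50, 10:35-12:20, 12:40-15:15, 15:35-18:00 (subtract 2h to convert from UTC+2).
Dana and Wiremu can make the full 13:45-14:10 slot — that's 2.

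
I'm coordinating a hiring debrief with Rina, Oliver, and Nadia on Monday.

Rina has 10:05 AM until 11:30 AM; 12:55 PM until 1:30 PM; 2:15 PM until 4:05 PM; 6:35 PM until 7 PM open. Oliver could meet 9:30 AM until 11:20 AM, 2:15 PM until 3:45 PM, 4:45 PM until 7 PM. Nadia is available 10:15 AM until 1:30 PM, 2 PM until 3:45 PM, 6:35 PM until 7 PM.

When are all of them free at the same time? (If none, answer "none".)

10:15-11:20, 14:15-15:45, 18:35-19:00

Rina ∩ Oliver: 10:05-11:20, 14:15-15:45, 18:35-19:00.
Rina ∩ Oliver ∩ Nadia: 10:15-11:20, 14:15-15:45, 18:35-19:00.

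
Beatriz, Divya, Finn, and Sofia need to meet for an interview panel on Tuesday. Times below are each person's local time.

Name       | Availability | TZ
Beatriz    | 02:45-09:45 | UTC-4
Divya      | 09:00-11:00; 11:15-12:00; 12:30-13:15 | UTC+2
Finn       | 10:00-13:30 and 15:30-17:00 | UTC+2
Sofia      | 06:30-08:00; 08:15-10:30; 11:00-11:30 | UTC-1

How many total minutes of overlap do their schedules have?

Beatriz in UTC: 06:45-13:45 (add 4h to convert from UTC-4).
Divya in UTC: 07:00-09:00, 09:15-10:00, 10:30-11:15 (subtract 2h to convert from UTC+2).
Finn in UTC: 08:00-11:30, 13:30-15:00 (subtract 2h to convert from UTC+2).
Sofia in UTC: 07:30-09:00, 09:15-11:30, 12:00-12:30 (add 1h to convert from UTC-1).
Beatriz ∩ Divya: 07:00-09:00, 09:15-10:00, 10:30-11:15.
Beatriz ∩ Divya ∩ Finn: 08:00-09:00, 09:15-10:00, 10:30-11:15.
Beatriz ∩ Divya ∩ Finn ∩ Sofia: 08:00-09:00, 09:15-10:00, 10:30-11:15.
Summing the common windows: 60 + 45 + 45 = 150 minutes.

150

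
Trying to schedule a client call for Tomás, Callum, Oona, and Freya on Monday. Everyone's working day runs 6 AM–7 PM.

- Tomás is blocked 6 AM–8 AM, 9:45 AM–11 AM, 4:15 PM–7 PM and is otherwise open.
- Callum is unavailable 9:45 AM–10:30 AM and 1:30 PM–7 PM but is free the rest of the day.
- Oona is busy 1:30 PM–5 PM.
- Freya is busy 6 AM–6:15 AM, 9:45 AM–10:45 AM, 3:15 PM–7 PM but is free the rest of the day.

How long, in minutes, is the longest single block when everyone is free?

Tomás free: 08:00-09:45, 11:00-16:15 (invert busy blocks within the working day).
Callum free: 06:00-09:45, 10:30-13:30 (invert busy blocks within the working day).
Oona free: 06:00-13:30, 17:00-19:00 (invert busy blocks within the working day).
Freya free: 06:15-09:45, 10:45-15:15 (invert busy blocks within the working day).
Tomás ∩ Callum: 08:00-09:45, 11:00-13:30.
Tomás ∩ Callum ∩ Oona: 08:00-09:45, 11:00-13:30.
Tomás ∩ Callum ∩ Oona ∩ Freya: 08:00-09:45, 11:00-13:30.
The longest is 11:00-13:30 at 150 minutes.

150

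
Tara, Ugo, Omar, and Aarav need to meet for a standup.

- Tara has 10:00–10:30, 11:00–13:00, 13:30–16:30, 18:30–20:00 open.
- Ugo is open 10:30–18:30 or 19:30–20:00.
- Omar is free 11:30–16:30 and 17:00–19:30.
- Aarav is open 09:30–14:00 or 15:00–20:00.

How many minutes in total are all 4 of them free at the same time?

Tara ∩ Ugo: 11:00-13:00, 13:30-16:30, 19:30-20:00.
Tara ∩ Ugo ∩ Omar: 11:30-13:00, 13:30-16:30.
Tara ∩ Ugo ∩ Omar ∩ Aarav: 11:30-13:00, 13:30-14:00, 15:00-16:30.
So the common availability across everyone is 11:30-13:00, 13:30-14:00, 15:00-16:30.
Summing the common windows: 90 + 30 + 90 = 210 minutes.

210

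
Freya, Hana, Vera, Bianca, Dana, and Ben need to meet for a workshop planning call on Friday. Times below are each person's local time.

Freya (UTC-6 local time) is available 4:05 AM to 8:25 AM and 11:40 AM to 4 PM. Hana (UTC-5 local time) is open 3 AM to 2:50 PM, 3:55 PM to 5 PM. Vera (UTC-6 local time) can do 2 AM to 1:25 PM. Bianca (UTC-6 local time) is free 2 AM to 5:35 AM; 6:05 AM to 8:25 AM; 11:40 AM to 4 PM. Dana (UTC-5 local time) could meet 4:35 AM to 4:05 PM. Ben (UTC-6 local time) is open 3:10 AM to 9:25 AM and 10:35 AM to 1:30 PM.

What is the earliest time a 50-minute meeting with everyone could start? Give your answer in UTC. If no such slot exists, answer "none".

Freya in UTC: 10:05-14:25, 17:40-22:00 (add 6h to convert from UTC-6).
Hana in UTC: 08:00-19:50, 20:55-22:00 (add 5h to convert from UTC-5).
Vera in UTC: 08:00-19:25 (add 6h to convert from UTC-6).
Bianca in UTC: 08:00-11:35, 12:05-14:25, 17:40-22:00 (add 6h to convert from UTC-6).
Dana in UTC: 09:35-21:05 (add 5h to convert from UTC-5).
Ben in UTC: 09:10-15:25, 16:35-19:30 (add 6h to convert from UTC-6).
Freya ∩ Hana: 10:05-14:25, 17:40-19:50, 20:55-22:00.
Freya ∩ Hana ∩ Vera: 10:05-14:25, 17:40-19:25.
Freya ∩ Hana ∩ Vera ∩ Bianca: 10:05-11:35, 12:05-14:25, 17:40-19:25.
Freya ∩ Hana ∩ Vera ∩ Bianca ∩ Dana: 10:05-11:35, 12:05-14:25, 17:40-19:25.
Freya ∩ Hana ∩ Vera ∩ Bianca ∩ Dana ∩ Ben: 10:05-11:35, 12:05-14:25, 17:40-19:25.
The first common window of at least 50 minutes is 10:05-11:35, so the earliest start is 10:05.

10:05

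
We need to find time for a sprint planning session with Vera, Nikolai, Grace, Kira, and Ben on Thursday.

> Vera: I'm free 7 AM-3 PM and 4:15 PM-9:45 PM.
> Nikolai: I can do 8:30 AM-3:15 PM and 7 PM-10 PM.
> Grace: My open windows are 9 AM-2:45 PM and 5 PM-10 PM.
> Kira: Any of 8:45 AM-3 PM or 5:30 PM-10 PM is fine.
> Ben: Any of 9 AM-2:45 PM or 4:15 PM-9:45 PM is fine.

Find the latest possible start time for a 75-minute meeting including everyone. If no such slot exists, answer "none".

Vera ∩ Nikolai: 08:30-15:00, 19:00-21:45.
Vera ∩ Nikolai ∩ Grace: 09:00-14:45, 19:00-21:45.
Vera ∩ Nikolai ∩ Grace ∩ Kira: 09:00-14:45, 19:00-21:45.
Vera ∩ Nikolai ∩ Grace ∩ Kira ∩ Ben: 09:00-14:45, 19:00-21:45.
The last common window of at least 75 minutes is 19:00-21:45; a 75-minute meeting can start as late as 20:30 and still end by 21:45.

20:30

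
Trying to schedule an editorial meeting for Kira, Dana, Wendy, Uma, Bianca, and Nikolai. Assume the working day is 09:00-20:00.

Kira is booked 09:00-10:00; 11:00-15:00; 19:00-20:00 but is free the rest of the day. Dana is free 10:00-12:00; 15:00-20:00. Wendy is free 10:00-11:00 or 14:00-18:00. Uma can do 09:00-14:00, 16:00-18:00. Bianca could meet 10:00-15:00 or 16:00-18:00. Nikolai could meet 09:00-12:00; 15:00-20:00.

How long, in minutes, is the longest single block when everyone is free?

Kira free: 10:00-11:00, 15:00-19:00 (invert busy blocks within the working day).
Dana free: 10:00-12:00, 15:00-20:00.
Wendy free: 10:00-11:00, 14:00-18:00.
Uma free: 09:00-14:00, 16:00-18:00.
Bianca free: 10:00-15:00, 16:00-18:00.
Nikolai free: 09:00-12:00, 15:00-20:00.
Kira ∩ Dana: 10:00-11:00, 15:00-19:00.
Kira ∩ Dana ∩ Wendy: 10:00-11:00, 15:00-18:00.
Kira ∩ Dana ∩ Wendy ∩ Uma: 10:00-11:00, 16:00-18:00.
Kira ∩ Dana ∩ Wendy ∩ Uma ∩ Bianca: 10:00-11:00, 16:00-18:00.
Kira ∩ Dana ∩ Wendy ∩ Uma ∩ Bianca ∩ Nikolai: 10:00-11:00, 16:00-18:00.
The longest is 16:00-18:00 at 120 minutes.

120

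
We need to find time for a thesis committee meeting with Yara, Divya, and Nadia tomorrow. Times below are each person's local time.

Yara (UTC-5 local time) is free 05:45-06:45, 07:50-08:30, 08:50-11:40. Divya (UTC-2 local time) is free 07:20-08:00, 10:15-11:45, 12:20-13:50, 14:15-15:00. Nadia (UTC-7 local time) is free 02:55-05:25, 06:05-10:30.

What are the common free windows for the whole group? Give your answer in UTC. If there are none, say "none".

Yara in UTC: 10:45-11:45, 12:50-13:30, 13:50-16:40 (add 5h to convert from UTC-5).
Divya in UTC: 09:20-10:00, 12:15-13:45, 14:20-15:50, 16:15-17:00 (add 2h to convert from UTC-2).
Nadia in UTC: 09:55-12:25, 13:05-17:30 (add 7h to convert from UTC-7).
Yara ∩ Divya: 12:50-13:30, 14:20-15:50, 16:15-16:40.
Yara ∩ Divya ∩ Nadia: 13:05-13:30, 14:20-15:50, 16:15-16:40.
So the common availability across everyone is 13:05-13:30, 14:20-15:50, 16:15-16:40.

13:05-13:30, 14:20-15:50, 16:15-16:40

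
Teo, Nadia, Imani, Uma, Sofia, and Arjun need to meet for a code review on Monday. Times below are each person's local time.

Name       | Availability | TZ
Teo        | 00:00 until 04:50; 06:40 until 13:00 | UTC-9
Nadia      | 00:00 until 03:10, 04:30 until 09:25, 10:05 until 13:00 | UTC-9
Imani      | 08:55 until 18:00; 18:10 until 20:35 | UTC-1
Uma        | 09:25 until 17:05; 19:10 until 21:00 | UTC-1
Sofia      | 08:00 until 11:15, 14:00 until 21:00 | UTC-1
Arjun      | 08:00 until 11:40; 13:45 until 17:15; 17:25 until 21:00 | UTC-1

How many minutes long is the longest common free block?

Teo in UTC: 09:00-13:50, 15:40-22:00 (add 9h to convert from UTC-9).
Nadia in UTC: 09:00-12:10, 13:30-18:25, 19:05-22:00 (add 9h to convert from UTC-9).
Imani in UTC: 09:55-19:00, 19:10-21:35 (add 1h to convert from UTC-1).
Uma in UTC: 10:25-18:05, 20:10-22:00 (add 1h to convert from UTC-1).
Sofia in UTC: 09:00-12:15, 15:00-22:00 (add 1h to convert from UTC-1).
Arjun in UTC: 09:00-12:40, 14:45-18:15, 18:25-22:00 (add 1h to convert from UTC-1).
Teo ∩ Nadia: 09:00-12:10, 13:30-13:50, 15:40-18:25, 19:05-22:00.
Teo ∩ Nadia ∩ Imani: 09:55-12:10, 13:30-13:50, 15:40-18:25, 19:10-21:35.
Teo ∩ Nadia ∩ Imani ∩ Uma: 10:25-12:10, 13:30-13:50, 15:40-18:05, 20:10-21:35.
Teo ∩ Nadia ∩ Imani ∩ Uma ∩ Sofia: 10:25-12:10, 15:40-18:05, 20:10-21:35.
Teo ∩ Nadia ∩ Imani ∩ Uma ∩ Sofia ∩ Arjun: 10:25-12:10, 15:40-18:05, 20:10-21:35.
Those are the intersection windows.
The longest is 15:40-18:05 at 145 minutes.

145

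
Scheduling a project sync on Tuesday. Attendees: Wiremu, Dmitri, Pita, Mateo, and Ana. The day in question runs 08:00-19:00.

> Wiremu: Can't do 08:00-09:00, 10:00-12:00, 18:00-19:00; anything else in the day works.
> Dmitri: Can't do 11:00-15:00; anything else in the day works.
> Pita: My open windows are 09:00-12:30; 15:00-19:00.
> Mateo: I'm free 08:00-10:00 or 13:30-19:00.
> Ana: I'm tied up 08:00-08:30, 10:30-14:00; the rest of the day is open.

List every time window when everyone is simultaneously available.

09:00-10:00, 15:00-18:00

Wiremu free: 09:00-10:00, 12:00-18:00 (invert busy blocks within the working day).
Dmitri free: 08:00-11:00, 15:00-19:00 (invert busy blocks within the working day).
Pita free: 09:00-12:30, 15:00-19:00.
Mateo free: 08:00-10:00, 13:30-19:00.
Ana free: 08:30-10:30, 14:00-19:00 (invert busy blocks within the working day).
Wiremu ∩ Dmitri: 09:00-10:00, 15:00-18:00.
Wiremu ∩ Dmitri ∩ Pita: 09:00-10:00, 15:00-18:00.
Wiremu ∩ Dmitri ∩ Pita ∩ Mateo: 09:00-10:00, 15:00-18:00.
Wiremu ∩ Dmitri ∩ Pita ∩ Mateo ∩ Ana: 09:00-10:00, 15:00-18:00.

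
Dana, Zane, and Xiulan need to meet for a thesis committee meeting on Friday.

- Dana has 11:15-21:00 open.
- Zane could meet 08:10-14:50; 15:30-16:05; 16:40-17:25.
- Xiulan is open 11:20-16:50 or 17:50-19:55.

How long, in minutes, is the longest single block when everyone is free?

Dana ∩ Zane: 11:15-14:50, 15:30-16:05, 16:40-17:25.
Dana ∩ Zane ∩ Xiulan: 11:20-14:50, 15:30-16:05, 16:40-16:50.
So the common availability across everyone is 11:20-14:50, 15:30-16:05, 16:40-16:50.
The longest is 11:20-14:50 at 210 minutes.

210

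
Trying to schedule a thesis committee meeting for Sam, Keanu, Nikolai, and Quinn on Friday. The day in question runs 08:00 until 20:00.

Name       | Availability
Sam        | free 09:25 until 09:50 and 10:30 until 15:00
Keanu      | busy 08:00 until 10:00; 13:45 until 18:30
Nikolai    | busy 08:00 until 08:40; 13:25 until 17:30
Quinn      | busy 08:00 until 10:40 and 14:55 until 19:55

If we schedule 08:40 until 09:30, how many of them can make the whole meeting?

1

Sam free: 09:25-09:50, 10:30-15:00.
Keanu free: 10:00-13:45, 18:30-20:00 (invert busy blocks within the working day).
Nikolai free: 08:40-13:25, 17:30-20:00 (invert busy blocks within the working day).
Quinn free: 10:40-14:55, 19:55-20:00 (invert busy blocks within the working day).
Nikolai can make the full 08:40-09:30 slot — that's 1.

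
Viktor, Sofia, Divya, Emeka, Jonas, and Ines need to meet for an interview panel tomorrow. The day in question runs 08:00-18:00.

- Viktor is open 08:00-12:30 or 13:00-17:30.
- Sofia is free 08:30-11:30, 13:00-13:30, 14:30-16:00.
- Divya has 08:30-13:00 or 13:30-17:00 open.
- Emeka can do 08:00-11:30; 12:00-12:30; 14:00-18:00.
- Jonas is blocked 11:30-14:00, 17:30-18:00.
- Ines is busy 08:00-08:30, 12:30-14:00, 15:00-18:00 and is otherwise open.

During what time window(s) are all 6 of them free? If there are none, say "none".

08:30-11:30, 14:30-15:00

Viktor free: 08:00-12:30, 13:00-17:30.
Sofia free: 08:30-11:30, 13:00-13:30, 14:30-16:00.
Divya free: 08:30-13:00, 13:30-17:00.
Emeka free: 08:00-11:30, 12:00-12:30, 14:00-18:00.
Jonas free: 08:00-11:30, 14:00-17:30 (invert busy blocks within the working day).
Ines free: 08:30-12:30, 14:00-15:00 (invert busy blocks within the working day).
Viktor ∩ Sofia: 08:30-11:30, 13:00-13:30, 14:30-16:00.
Viktor ∩ Sofia ∩ Divya: 08:30-11:30, 14:30-16:00.
Viktor ∩ Sofia ∩ Divya ∩ Emeka: 08:30-11:30, 14:30-16:00.
Viktor ∩ Sofia ∩ Divya ∩ Emeka ∩ Jonas: 08:30-11:30, 14:30-16:00.
Viktor ∩ Sofia ∩ Divya ∩ Emeka ∩ Jonas ∩ Ines: 08:30-11:30, 14:30-15:00.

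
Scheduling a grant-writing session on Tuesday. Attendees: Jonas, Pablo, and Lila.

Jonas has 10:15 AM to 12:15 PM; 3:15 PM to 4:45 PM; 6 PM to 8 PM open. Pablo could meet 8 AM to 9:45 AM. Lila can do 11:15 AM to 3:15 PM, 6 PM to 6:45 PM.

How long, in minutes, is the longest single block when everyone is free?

0

Jonas ∩ Pablo: ∅.
Jonas ∩ Pablo ∩ Lila: ∅.
There is no time when everyone is free.
No common window exists, so the longest block is 0 minutes.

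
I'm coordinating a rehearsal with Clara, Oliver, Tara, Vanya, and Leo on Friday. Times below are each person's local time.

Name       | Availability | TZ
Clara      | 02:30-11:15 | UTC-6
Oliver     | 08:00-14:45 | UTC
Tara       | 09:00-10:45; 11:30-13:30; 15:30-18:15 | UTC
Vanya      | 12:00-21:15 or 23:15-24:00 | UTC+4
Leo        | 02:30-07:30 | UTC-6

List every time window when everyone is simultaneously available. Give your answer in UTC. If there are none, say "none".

09:00-10:45, 11:30-13:30

Clara in UTC: 08:30-17:15 (add 6h to convert from UTC-6).
Oliver in UTC: 08:00-14:45.
Tara in UTC: 09:00-10:45, 11:30-13:30, 15:30-18:15.
Vanya in UTC: 08:00-17:15, 19:15-20:00 (subtract 4h to convert from UTC+4).
Leo in UTC: 08:30-13:30 (add 6h to convert from UTC-6).
Clara ∩ Oliver: 08:30-14:45.
Clara ∩ Oliver ∩ Tara: 09:00-10:45, 11:30-13:30.
Clara ∩ Oliver ∩ Tara ∩ Vanya: 09:00-10:45, 11:30-13:30.
Clara ∩ Oliver ∩ Tara ∩ Vanya ∩ Leo: 09:00-10:45, 11:30-13:30.
Those are the intersection windows.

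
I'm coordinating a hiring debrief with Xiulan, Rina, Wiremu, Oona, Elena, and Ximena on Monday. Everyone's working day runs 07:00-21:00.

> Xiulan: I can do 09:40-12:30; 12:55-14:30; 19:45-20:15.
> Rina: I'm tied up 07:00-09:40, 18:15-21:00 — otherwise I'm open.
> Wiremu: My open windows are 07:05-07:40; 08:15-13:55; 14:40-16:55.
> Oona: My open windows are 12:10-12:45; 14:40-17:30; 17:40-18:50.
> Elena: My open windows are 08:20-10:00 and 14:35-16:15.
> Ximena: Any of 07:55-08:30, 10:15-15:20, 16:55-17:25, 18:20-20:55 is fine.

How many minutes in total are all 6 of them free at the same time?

0

Xiulan free: 09:40-12:30, 12:55-14:30, 19:45-20:15.
Rina free: 09:40-18:15 (invert busy blocks within the working day).
Wiremu free: 07:05-07:40, 08:15-13:55, 14:40-16:55.
Oona free: 12:10-12:45, 14:40-17:30, 17:40-18:50.
Elena free: 08:20-10:00, 14:35-16:15.
Ximena free: 07:55-08:30, 10:15-15:20, 16:55-17:25, 18:20-20:55.
Xiulan ∩ Rina: 09:40-12:30, 12:55-14:30.
Xiulan ∩ Rina ∩ Wiremu: 09:40-12:30, 12:55-13:55.
Xiulan ∩ Rina ∩ Wiremu ∩ Oona: 12:10-12:30.
Xiulan ∩ Rina ∩ Wiremu ∩ Oona ∩ Elena: ∅.
Xiulan ∩ Rina ∩ Wiremu ∩ Oona ∩ Elena ∩ Ximena: ∅.
There is no time when everyone is free.
There is no common window, so the total is 0 minutes.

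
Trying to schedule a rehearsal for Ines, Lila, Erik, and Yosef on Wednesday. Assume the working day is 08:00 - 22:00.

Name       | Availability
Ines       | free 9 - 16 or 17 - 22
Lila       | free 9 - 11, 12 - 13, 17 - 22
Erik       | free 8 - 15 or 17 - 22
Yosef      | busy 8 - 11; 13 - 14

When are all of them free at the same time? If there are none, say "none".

Ines free: 09:00-16:00, 17:00-22:00.
Lila free: 09:00-11:00, 12:00-13:00, 17:00-22:00.
Erik free: 08:00-15:00, 17:00-22:00.
Yosef free: 11:00-13:00, 14:00-22:00 (invert busy blocks within the working day).
Ines ∩ Lila: 09:00-11:00, 12:00-13:00, 17:00-22:00.
Ines ∩ Lila ∩ Erik: 09:00-11:00, 12:00-13:00, 17:00-22:00.
Ines ∩ Lila ∩ Erik ∩ Yosef: 12:00-13:00, 17:00-22:00.

12:00-13:00, 17:00-22:00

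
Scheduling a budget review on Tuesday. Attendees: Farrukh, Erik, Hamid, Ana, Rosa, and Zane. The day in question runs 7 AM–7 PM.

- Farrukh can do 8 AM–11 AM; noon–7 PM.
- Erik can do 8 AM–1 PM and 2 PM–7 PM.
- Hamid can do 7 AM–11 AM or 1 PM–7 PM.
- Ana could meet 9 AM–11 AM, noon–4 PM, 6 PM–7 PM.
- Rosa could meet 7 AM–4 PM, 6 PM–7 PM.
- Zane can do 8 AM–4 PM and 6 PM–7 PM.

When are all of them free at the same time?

Farrukh ∩ Erik: 08:00-11:00, 12:00-13:00, 14:00-19:00.
Farrukh ∩ Erik ∩ Hamid: 08:00-11:00, 14:00-19:00.
Farrukh ∩ Erik ∩ Hamid ∩ Ana: 09:00-11:00, 14:00-16:00, 18:00-19:00.
Farrukh ∩ Erik ∩ Hamid ∩ Ana ∩ Rosa: 09:00-11:00, 14:00-16:00, 18:00-19:00.
Farrukh ∩ Erik ∩ Hamid ∩ Ana ∩ Rosa ∩ Zane: 09:00-11:00, 14:00-16:00, 18:00-19:00.

09:00-11:00, 14:00-16:00, 18:00-19:00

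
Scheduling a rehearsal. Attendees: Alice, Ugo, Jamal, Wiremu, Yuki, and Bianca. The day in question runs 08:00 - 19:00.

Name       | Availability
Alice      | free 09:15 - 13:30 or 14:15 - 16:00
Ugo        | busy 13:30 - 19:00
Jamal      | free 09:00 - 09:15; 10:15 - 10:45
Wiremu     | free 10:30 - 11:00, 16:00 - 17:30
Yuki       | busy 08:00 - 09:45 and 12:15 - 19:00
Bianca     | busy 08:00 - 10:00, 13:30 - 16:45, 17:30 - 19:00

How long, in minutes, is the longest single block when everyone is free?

Alice free: 09:15-13:30, 14:15-16:00.
Ugo free: 08:00-13:30 (invert busy blocks within the working day).
Jamal free: 09:00-09:15, 10:15-10:45.
Wiremu free: 10:30-11:00, 16:00-17:30.
Yuki free: 09:45-12:15 (invert busy blocks within the working day).
Bianca free: 10:00-13:30, 16:45-17:30 (invert busy blocks within the working day).
Alice ∩ Ugo: 09:15-13:30.
Alice ∩ Ugo ∩ Jamal: 10:15-10:45.
Alice ∩ Ugo ∩ Jamal ∩ Wiremu: 10:30-10:45.
Alice ∩ Ugo ∩ Jamal ∩ Wiremu ∩ Yuki: 10:30-10:45.
Alice ∩ Ugo ∩ Jamal ∩ Wiremu ∩ Yuki ∩ Bianca: 10:30-10:45.
So the common availability across everyone is 10:30-10:45.
The longest is 10:30-10:45 at 15 minutes.

15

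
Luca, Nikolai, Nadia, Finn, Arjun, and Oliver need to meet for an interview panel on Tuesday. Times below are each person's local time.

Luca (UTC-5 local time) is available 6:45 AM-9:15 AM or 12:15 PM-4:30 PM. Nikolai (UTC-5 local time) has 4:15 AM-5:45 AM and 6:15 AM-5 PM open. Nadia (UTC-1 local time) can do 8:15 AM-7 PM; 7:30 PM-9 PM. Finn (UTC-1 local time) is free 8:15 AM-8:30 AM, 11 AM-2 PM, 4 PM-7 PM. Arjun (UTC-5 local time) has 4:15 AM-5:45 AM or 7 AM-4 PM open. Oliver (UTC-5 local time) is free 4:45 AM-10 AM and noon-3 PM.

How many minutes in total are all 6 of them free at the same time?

300

Luca in UTC: 11:45-14:15, 17:15-21:30 (add 5h to convert from UTC-5).
Nikolai in UTC: 09:15-10:45, 11:15-22:00 (add 5h to convert from UTC-5).
Nadia in UTC: 09:15-20:00, 20:30-22:00 (add 1h to convert from UTC-1).
Finn in UTC: 09:15-09:30, 12:00-15:00, 17:00-20:00 (add 1h to convert from UTC-1).
Arjun in UTC: 09:15-10:45, 12:00-21:00 (add 5h to convert from UTC-5).
Oliver in UTC: 09:45-15:00, 17:00-20:00 (add 5h to convert from UTC-5).
Luca ∩ Nikolai: 11:45-14:15, 17:15-21:30.
Luca ∩ Nikolai ∩ Nadia: 11:45-14:15, 17:15-20:00, 20:30-21:30.
Luca ∩ Nikolai ∩ Nadia ∩ Finn: 12:00-14:15, 17:15-20:00.
Luca ∩ Nikolai ∩ Nadia ∩ Finn ∩ Arjun: 12:00-14:15, 17:15-20:00.
Luca ∩ Nikolai ∩ Nadia ∩ Finn ∩ Arjun ∩ Oliver: 12:00-14:15, 17:15-20:00.
Summing the common windows: 135 + 165 = 300 minutes.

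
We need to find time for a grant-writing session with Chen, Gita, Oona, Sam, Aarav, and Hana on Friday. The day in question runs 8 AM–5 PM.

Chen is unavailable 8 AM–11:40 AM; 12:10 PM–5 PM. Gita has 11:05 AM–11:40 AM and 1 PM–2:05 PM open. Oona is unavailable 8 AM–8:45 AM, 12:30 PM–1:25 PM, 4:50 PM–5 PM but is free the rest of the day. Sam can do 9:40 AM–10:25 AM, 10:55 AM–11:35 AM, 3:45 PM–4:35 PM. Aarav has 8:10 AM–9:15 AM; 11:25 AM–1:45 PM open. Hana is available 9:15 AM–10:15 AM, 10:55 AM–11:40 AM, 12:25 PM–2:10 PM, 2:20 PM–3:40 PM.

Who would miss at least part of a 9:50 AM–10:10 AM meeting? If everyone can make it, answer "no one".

Aarav, Chen, Gita

Chen free: 11:40-12:10 (invert busy blocks within the working day).
Gita free: 11:05-11:40, 13:00-14:05.
Oona free: 08:45-12:30, 13:25-16:50 (invert busy blocks within the working day).
Sam free: 09:40-10:25, 10:55-11:35, 15:45-16:35.
Aarav free: 08:10-09:15, 11:25-13:45.
Hana free: 09:15-10:15, 10:55-11:40, 12:25-14:10, 14:20-15:40.
Chen: not fully free for 09:50-10:10. Gita: not fully free for 09:50-10:10. Oona: free for 09:50-10:10. Sam: free for 09:50-10:10. Aarav: not fully free for 09:50-10:10. Hana: free for 09:50-10:10.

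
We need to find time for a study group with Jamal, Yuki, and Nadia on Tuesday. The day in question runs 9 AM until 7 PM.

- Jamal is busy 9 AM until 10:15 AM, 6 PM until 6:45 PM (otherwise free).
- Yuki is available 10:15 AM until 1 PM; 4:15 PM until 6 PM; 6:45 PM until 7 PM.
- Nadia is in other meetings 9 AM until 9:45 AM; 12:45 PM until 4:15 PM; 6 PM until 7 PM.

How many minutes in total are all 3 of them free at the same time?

Jamal free: 10:15-18:00, 18:45-19:00 (invert busy blocks within the working day).
Yuki free: 10:15-13:00, 16:15-18:00, 18:45-19:00.
Nadia free: 09:45-12:45, 16:15-18:00 (invert busy blocks within the working day).
Jamal ∩ Yuki: 10:15-13:00, 16:15-18:00, 18:45-19:00.
Jamal ∩ Yuki ∩ Nadia: 10:15-12:45, 16:15-18:00.
Those are the intersection windows.
Summing the common windows: 150 + 105 = 255 minutes.

255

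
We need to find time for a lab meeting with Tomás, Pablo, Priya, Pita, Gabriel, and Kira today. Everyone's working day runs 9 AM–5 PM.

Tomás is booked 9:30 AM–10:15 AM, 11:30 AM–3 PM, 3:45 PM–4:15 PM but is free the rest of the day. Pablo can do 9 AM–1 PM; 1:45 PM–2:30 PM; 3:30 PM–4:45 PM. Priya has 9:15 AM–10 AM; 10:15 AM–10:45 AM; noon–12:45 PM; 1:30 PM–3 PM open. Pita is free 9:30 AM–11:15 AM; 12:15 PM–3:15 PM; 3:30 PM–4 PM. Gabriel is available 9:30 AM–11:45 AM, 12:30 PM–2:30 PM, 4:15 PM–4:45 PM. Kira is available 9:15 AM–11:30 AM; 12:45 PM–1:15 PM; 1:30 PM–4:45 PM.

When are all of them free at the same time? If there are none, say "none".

Tomás free: 09:00-09:30, 10:15-11:30, 15:00-15:45, 16:15-17:00 (invert busy blocks within the working day).
Pablo free: 09:00-13:00, 13:45-14:30, 15:30-16:45.
Priya free: 09:15-10:00, 10:15-10:45, 12:00-12:45, 13:30-15:00.
Pita free: 09:30-11:15, 12:15-15:15, 15:30-16:00.
Gabriel free: 09:30-11:45, 12:30-14:30, 16:15-16:45.
Kira free: 09:15-11:30, 12:45-13:15, 13:30-16:45.
Tomás ∩ Pablo: 09:00-09:30, 10:15-11:30, 15:30-15:45, 16:15-16:45.
Tomás ∩ Pablo ∩ Priya: 09:15-09:30, 10:15-10:45.
Tomás ∩ Pablo ∩ Priya ∩ Pita: 10:15-10:45.
Tomás ∩ Pablo ∩ Priya ∩ Pita ∩ Gabriel: 10:15-10:45.
Tomás ∩ Pablo ∩ Priya ∩ Pita ∩ Gabriel ∩ Kira: 10:15-10:45.

10:15-10:45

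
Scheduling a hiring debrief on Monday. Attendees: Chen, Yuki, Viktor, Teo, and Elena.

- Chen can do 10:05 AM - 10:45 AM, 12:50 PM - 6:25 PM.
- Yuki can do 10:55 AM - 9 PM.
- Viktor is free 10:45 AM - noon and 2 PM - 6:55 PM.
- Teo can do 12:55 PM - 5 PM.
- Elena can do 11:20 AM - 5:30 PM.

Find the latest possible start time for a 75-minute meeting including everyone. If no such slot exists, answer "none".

15:45

Chen ∩ Yuki: 12:50-18:25.
Chen ∩ Yuki ∩ Viktor: 14:00-18:25.
Chen ∩ Yuki ∩ Viktor ∩ Teo: 14:00-17:00.
Chen ∩ Yuki ∩ Viktor ∩ Teo ∩ Elena: 14:00-17:00.
So the common availability across everyone is 14:00-17:00.
The last common window of at least 75 minutes is 14:00-17:00; a 75-minute meeting can start as late as 15:45 and still end by 17:00.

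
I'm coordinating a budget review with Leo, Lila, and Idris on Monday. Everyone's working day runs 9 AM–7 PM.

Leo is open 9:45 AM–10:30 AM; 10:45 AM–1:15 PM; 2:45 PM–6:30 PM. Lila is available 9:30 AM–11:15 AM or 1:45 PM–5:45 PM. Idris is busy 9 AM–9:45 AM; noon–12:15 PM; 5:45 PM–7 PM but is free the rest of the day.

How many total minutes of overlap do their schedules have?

255

Leo free: 09:45-10:30, 10:45-13:15, 14:45-18:30.
Lila free: 09:30-11:15, 13:45-17:45.
Idris free: 09:45-12:00, 12:15-17:45 (invert busy blocks within the working day).
Leo ∩ Lila: 09:45-10:30, 10:45-11:15, 14:45-17:45.
Leo ∩ Lila ∩ Idris: 09:45-10:30, 10:45-11:15, 14:45-17:45.
Summing the common windows: 45 + 30 + 180 = 255 minutes.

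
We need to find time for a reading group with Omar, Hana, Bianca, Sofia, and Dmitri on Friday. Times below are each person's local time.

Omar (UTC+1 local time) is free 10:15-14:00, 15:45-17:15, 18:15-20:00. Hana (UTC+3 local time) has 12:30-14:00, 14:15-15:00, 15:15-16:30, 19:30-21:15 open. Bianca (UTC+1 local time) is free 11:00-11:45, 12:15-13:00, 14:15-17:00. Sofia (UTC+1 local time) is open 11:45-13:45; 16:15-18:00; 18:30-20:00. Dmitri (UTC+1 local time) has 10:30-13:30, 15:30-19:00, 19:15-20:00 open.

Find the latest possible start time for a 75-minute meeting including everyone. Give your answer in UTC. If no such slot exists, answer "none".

none

Omar in UTC: 09:15-13:00, 14:45-16:15, 17:15-19:00 (subtract 1h to convert from UTC+1).
Hana in UTC: 09:30-11:00, 11:15-12:00, 12:15-13:30, 16:30-18:15 (subtract 3h to convert from UTC+3).
Bianca in UTC: 10:00-10:45, 11:15-12:00, 13:15-16:00 (subtract 1h to convert from UTC+1).
Sofia in UTC: 10:45-12:45, 15:15-17:00, 17:30-19:00 (subtract 1h to convert from UTC+1).
Dmitri in UTC: 09:30-12:30, 14:30-18:00, 18:15-19:00 (subtract 1h to convert from UTC+1).
Omar ∩ Hana: 09:30-11:00, 11:15-12:00, 12:15-13:00, 17:15-18:15.
Omar ∩ Hana ∩ Bianca: 10:00-10:45, 11:15-12:00.
Omar ∩ Hana ∩ Bianca ∩ Sofia: 11:15-12:00.
Omar ∩ Hana ∩ Bianca ∩ Sofia ∩ Dmitri: 11:15-12:00.
No common window is at least 75 minutes long.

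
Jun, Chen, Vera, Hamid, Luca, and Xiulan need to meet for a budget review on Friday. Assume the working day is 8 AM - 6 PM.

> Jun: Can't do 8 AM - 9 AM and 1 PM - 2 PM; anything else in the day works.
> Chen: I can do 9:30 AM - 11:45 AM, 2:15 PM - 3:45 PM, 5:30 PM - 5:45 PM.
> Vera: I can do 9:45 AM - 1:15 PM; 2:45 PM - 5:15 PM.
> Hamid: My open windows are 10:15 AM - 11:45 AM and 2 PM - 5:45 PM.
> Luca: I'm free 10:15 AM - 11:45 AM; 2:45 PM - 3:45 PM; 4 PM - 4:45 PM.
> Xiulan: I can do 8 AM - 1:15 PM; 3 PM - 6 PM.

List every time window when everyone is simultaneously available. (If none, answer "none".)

10:15-11:45, 15:00-15:45

Jun free: 09:00-13:00, 14:00-18:00 (invert busy blocks within the working day).
Chen free: 09:30-11:45, 14:15-15:45, 17:30-17:45.
Vera free: 09:45-13:15, 14:45-17:15.
Hamid free: 10:15-11:45, 14:00-17:45.
Luca free: 10:15-11:45, 14:45-15:45, 16:00-16:45.
Xiulan free: 08:00-13:15, 15:00-18:00.
Jun ∩ Chen: 09:30-11:45, 14:15-15:45, 17:30-17:45.
Jun ∩ Chen ∩ Vera: 09:45-11:45, 14:45-15:45.
Jun ∩ Chen ∩ Vera ∩ Hamid: 10:15-11:45, 14:45-15:45.
Jun ∩ Chen ∩ Vera ∩ Hamid ∩ Luca: 10:15-11:45, 14:45-15:45.
Jun ∩ Chen ∩ Vera ∩ Hamid ∩ Luca ∩ Xiulan: 10:15-11:45, 15:00-15:45.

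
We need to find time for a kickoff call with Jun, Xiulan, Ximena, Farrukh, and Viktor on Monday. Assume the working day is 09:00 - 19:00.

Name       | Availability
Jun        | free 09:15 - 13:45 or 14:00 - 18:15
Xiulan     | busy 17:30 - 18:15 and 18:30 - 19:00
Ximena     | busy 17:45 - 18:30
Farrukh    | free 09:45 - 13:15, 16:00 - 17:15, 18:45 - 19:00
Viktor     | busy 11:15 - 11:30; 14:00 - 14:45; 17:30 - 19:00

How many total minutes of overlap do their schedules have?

Jun free: 09:15-13:45, 14:00-18:15.
Xiulan free: 09:00-17:30, 18:15-18:30 (invert busy blocks within the working day).
Ximena free: 09:00-17:45, 18:30-19:00 (invert busy blocks within the working day).
Farrukh free: 09:45-13:15, 16:00-17:15, 18:45-19:00.
Viktor free: 09:00-11:15, 11:30-14:00, 14:45-17:30 (invert busy blocks within the working day).
Jun ∩ Xiulan: 09:15-13:45, 14:00-17:30.
Jun ∩ Xiulan ∩ Ximena: 09:15-13:45, 14:00-17:30.
Jun ∩ Xiulan ∩ Ximena ∩ Farrukh: 09:45-13:15, 16:00-17:15.
Jun ∩ Xiulan ∩ Ximena ∩ Farrukh ∩ Viktor: 09:45-11:15, 11:30-13:15, 16:00-17:15.
Summing the common windows: 90 + 105 + 75 = 270 minutes.

270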